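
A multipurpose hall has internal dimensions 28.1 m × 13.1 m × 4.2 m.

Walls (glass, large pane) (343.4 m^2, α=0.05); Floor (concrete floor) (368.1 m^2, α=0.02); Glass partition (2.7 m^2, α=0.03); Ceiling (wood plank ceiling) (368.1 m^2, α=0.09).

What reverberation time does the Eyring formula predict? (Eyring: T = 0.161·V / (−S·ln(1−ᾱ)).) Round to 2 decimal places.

4.19 seconds

Total surface area S = 343.4 + 368.1 + 2.7 + 368.1 = 1082.3 m^2.
Σ(Sᵢαᵢ) = 343.4·0.05 + 368.1·0.02 + 2.7·0.03 + 368.1·0.09 = 57.742.
ᾱ = 57.742 / 1082.3 = 0.0534.
−S·ln(1−ᾱ) = −1082.3 × ln(1 − 0.0534) = 59.395.
V = 28.1 × 13.1 × 4.2 = 1546.062 m³.
T = 0.161·V/[−S·ln(1−ᾱ)] = 0.161·1546.062/59.395 = 4.19 s.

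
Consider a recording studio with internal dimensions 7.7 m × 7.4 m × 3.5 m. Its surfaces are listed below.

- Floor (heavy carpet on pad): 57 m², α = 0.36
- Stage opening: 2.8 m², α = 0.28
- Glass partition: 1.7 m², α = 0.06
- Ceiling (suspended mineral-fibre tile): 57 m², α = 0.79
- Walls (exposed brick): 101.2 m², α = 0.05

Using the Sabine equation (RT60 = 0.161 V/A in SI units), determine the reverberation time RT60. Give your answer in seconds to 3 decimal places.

Equivalent absorption area: A = 57·0.36 + 2.8·0.28 + 1.7·0.06 + 57·0.79 + 101.2·0.05 = 71.496 m².
Volume V = 7.7 × 7.4 × 3.5 = 199.43 m³.
T = 0.161 V/A = 0.161·199.43/71.496 = 0.449 s.

0.449 s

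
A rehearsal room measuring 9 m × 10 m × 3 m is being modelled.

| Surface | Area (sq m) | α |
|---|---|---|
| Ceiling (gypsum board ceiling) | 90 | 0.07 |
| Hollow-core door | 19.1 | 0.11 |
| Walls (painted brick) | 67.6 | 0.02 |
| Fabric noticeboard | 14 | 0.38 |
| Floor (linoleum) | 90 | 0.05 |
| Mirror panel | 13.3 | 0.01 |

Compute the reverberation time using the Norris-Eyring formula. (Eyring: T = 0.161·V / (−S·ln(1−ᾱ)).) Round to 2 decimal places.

S = Σ Sᵢ = 294.0 sq m.
Σ(Sᵢαᵢ) = 90·0.07 + 19.1·0.11 + 67.6·0.02 + 14·0.38 + 90·0.05 + 13.3·0.01 = 19.706.
Mean coefficient ᾱ = A/S = 0.0670.
Eyring denominator: −S ln(1−ᾱ) = 20.389.
V = 9 × 10 × 3 = 270 m³.
T = 0.161·V/[−S·ln(1−ᾱ)] = 0.161·270/20.389 = 2.13 s.

2.13 s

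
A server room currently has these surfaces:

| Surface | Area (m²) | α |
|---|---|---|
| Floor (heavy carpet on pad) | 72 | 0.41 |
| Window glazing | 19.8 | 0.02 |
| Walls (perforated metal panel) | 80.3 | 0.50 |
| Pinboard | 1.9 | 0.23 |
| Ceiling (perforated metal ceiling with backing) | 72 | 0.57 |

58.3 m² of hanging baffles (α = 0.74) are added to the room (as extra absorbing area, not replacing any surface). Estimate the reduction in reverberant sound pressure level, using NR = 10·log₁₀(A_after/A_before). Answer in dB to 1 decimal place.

1.4 dB

Summing Sᵢαᵢ: 29.520 + 0.396 + 40.150 + 0.437 + 41.040 → A_before = 111.543 sabins.
Treatment contributes 58.3·0.74 = 43.142 sabins.
New total A_after = 154.685 sabins.
Reduction = 10 log₁₀(A_after/A_before) = 10 log₁₀(1.3868) = 1.4 dB.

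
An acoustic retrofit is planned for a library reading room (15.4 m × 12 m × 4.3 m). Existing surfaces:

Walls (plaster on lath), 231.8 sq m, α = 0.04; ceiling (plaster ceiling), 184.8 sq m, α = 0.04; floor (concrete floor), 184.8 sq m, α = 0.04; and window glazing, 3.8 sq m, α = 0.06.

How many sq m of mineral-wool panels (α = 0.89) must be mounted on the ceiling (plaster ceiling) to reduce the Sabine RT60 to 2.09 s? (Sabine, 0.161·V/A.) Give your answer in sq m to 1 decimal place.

43.4

Equivalent absorption area: A₁ = 231.8·0.04 + 184.8·0.04 + 184.8·0.04 + 3.8·0.06 = 24.284 sq m.
V = 794.64 m³. Target absorption A₂ = 0.161 × 794.64 / 2.09 = 61.214 sabins.
ΔA needed = 61.214 − 24.284 = 36.930 sabins.
Each sq m of panel replacing the ceiling (plaster ceiling) adds (0.89 − 0.04) = 0.85 sabins.
Panel area = 36.930 / 0.85 = 43.4 sq m.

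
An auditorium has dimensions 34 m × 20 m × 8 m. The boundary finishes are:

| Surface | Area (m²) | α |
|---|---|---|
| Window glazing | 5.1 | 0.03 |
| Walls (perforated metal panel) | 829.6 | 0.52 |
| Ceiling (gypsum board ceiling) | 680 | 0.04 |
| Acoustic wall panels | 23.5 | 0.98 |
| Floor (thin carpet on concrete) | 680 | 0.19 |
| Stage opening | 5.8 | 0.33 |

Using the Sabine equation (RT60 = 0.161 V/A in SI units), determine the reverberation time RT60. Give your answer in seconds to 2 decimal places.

Equivalent absorption area: A = 5.1·0.03 + 829.6·0.52 + 680·0.04 + 23.5·0.98 + 680·0.19 + 5.8·0.33 = 612.889 m².
Volume V = 34 × 20 × 8 = 5440 m³.
T = 0.161 V/A = 0.161·5440/612.889 = 1.43 s.

1.43 s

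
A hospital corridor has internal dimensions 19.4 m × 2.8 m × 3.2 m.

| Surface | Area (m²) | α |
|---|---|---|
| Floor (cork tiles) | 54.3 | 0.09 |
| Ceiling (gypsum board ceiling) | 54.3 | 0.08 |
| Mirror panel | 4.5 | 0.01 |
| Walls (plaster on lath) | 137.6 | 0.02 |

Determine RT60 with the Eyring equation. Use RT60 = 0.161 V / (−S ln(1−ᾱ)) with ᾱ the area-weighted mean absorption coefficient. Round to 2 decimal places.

2.27 sec

S = Σ Sᵢ = 250.7 m².
Σ(Sᵢαᵢ) = 54.3·0.09 + 54.3·0.08 + 4.5·0.01 + 137.6·0.02 = 12.028.
ᾱ = 12.028 / 250.7 = 0.0480.
Eyring denominator: −S ln(1−ᾱ) = 12.332.
V = 19.4 × 2.8 × 3.2 = 173.824 m³.
T = 0.161·V/[−S·ln(1−ᾱ)] = 0.161·173.824/12.332 = 2.27 s.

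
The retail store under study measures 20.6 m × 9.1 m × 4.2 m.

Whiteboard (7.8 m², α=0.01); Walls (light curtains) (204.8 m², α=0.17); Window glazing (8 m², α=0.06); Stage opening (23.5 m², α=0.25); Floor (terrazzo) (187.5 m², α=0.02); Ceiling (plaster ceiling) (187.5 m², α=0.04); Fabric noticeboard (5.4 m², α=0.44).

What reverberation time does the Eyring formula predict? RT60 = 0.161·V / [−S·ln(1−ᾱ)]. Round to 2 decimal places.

S = Σ Sᵢ = 624.5 m².
Absorption A = 7.8·0.01 + 204.8·0.17 + 8·0.06 + 23.5·0.25 + 187.5·0.02 + 187.5·0.04 + 5.4·0.44 = 54.875 sabins.
ᾱ = 54.875 / 624.5 = 0.0879.
−S·ln(1−ᾱ) = −624.5 × ln(1 − 0.0879) = 57.458.
V = 20.6 × 9.1 × 4.2 = 787.332 m³.
RT60 = 0.161 × 787.332 / 57.458 = 2.21 s.

2.21 seconds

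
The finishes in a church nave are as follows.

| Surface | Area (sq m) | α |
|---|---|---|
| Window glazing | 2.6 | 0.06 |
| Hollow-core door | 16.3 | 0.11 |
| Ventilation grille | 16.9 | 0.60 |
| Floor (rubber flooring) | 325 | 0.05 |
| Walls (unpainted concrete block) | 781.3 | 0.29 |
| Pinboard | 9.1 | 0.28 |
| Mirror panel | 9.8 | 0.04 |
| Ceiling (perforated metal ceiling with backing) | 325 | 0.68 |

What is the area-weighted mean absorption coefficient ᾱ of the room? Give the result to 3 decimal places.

S = Σ Sᵢ = 2.6 + 16.3 + 16.9 + 325 + 781.3 + 9.1 + 9.8 + 325 = 1486.0 sq m.
Weighted sum Σ Sα = 478.856.
ᾱ = A/S = 0.322.

0.322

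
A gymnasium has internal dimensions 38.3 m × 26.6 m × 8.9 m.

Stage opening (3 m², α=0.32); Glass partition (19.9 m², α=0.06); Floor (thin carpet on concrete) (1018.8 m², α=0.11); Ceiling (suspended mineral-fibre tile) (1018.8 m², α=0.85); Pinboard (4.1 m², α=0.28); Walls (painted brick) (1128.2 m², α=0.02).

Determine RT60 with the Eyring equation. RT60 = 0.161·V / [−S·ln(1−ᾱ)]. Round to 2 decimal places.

Total surface area S = 3 + 19.9 + 1018.8 + 1018.8 + 4.1 + 1128.2 = 3192.8 m².
Σ(Sᵢαᵢ) = 3×0.32 + 19.9×0.06 + 1018.8×0.11 + 1018.8×0.85 + 4.1×0.28 + 1128.2×0.02 = 1003.914.
ᾱ = 1003.914 / 3192.8 = 0.3144.
Eyring denominator: −S ln(1−ᾱ) = 1205.157.
V = 38.3 × 26.6 × 8.9 = 9067.142 m³.
RT60 = 0.161 × 9067.142 / 1205.157 = 1.21 s.

1.21 seconds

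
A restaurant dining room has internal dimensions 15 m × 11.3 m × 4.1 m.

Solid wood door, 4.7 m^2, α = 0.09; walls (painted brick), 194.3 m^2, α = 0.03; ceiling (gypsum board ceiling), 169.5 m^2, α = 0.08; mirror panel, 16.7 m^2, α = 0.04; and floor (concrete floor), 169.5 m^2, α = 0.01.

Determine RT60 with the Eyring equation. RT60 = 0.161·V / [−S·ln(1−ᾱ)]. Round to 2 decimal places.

4.94 s

Total surface area S = 4.7 + 194.3 + 169.5 + 16.7 + 169.5 = 554.7 m^2.
Σ(Sᵢαᵢ) = 4.7×0.09 + 194.3×0.03 + 169.5×0.08 + 16.7×0.04 + 169.5×0.01 = 22.175.
Mean coefficient ᾱ = A/S = 0.0400.
−S·ln(1−ᾱ) = −554.7 × ln(1 − 0.0400) = 22.644.
V = 15 × 11.3 × 4.1 = 694.95 m³.
T = 0.161·V/[−S·ln(1−ᾱ)] = 0.161·694.95/22.644 = 4.94 s.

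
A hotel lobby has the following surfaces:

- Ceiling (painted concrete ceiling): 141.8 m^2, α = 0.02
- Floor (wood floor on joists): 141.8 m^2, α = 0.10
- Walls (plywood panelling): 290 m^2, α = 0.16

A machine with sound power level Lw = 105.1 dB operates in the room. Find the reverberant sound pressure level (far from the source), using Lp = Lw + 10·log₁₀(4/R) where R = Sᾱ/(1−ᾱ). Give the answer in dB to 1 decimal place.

Σ(Sᵢαᵢ) = 141.8×0.02 + 141.8×0.10 + 290×0.16 = 63.416; total area S = 573.6 m^2.
ᾱ = 0.1106, so room constant R = A/(1−ᾱ) = 71.302 m^2.
Lp = Lw + 10 log₁₀(4/R) = 105.1 -12.51 = 92.6 dB.

92.6 dB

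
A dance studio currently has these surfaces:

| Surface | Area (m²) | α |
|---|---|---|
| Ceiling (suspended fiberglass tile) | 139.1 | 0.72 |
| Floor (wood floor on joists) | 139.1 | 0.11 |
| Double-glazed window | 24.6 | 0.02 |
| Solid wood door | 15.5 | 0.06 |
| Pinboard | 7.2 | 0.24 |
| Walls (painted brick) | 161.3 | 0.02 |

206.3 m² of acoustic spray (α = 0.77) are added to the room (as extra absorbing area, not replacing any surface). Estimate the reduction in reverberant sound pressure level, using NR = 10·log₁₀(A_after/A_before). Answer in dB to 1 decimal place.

Equivalent absorption area: A_before = 139.1×0.72 + 139.1×0.11 + 24.6×0.02 + 15.5×0.06 + 7.2×0.24 + 161.3×0.02 = 121.829 m².
Added absorption = 206.3 × 0.77 = 158.851 sabins.
New total A_after = 280.680 sabins.
Reduction = 10 log₁₀(A_after/A_before) = 10 log₁₀(2.3039) = 3.6 dB.

3.6 dB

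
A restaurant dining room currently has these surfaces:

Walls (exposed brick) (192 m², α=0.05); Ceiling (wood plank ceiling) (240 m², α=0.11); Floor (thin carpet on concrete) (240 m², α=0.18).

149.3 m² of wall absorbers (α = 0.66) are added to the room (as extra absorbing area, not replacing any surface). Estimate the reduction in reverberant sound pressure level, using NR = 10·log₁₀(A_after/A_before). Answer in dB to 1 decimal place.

3.5 dB

Summing Sᵢαᵢ: 9.600 + 26.400 + 43.200 → A_before = 79.200 sabins.
Treatment contributes 149.3·0.66 = 98.538 sabins.
A_after = 79.200 + 98.538 = 177.738 sabins.
Reduction = 10 log₁₀(A_after/A_before) = 10 log₁₀(2.2442) = 3.5 dB.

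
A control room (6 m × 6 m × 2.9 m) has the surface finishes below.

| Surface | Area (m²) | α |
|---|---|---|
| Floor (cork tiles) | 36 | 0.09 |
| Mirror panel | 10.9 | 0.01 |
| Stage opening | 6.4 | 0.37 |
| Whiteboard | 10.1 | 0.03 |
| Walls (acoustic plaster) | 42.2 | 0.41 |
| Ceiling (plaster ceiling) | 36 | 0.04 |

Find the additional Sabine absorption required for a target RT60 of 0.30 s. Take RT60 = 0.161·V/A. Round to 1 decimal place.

Total absorption A₁ = 36*0.09 + 10.9*0.01 + 6.4*0.37 + 10.1*0.03 + 42.2*0.41 + 36*0.04
  = 3.240 + 0.109 + 2.368 + 0.303 + 17.302 + 1.440 = 24.762 m² sabins.
Target A₂ = 0.161·104.4/0.30 = 56.028 sabins (V = 104.4 m³).
Shortfall: 56.028 − 24.762 = 31.3 sabins.

31.3 sabins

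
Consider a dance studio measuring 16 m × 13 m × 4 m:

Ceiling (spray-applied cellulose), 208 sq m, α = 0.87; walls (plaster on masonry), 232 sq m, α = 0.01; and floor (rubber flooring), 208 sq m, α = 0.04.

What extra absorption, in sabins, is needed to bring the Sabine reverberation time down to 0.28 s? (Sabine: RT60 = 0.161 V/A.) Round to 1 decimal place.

286.8 sabins

Summing Sᵢαᵢ: 180.960 + 2.320 + 8.320 → A₁ = 191.600 sabins.
Target A₂ = 0.161·832/0.28 = 478.400 sabins (V = 832 m³).
ΔA = A₂ − A₁ = 478.400 − 191.600 = 286.8 sabins.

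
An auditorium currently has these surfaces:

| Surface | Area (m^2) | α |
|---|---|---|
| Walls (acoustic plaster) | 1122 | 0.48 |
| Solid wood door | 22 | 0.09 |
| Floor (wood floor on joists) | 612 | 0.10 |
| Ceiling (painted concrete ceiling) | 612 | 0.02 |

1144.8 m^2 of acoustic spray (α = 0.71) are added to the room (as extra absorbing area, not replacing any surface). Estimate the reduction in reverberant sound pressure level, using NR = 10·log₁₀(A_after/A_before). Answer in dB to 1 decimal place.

A_before = Σ Sᵢαᵢ = 1122×0.48 + 22×0.09 + 612×0.10 + 612×0.02 = 613.980 sabins.
Added absorption = 1144.8 × 0.71 = 812.808 sabins.
A_after = 613.980 + 812.808 = 1426.788 sabins.
NR = 10·log₁₀(1426.788/613.980) = 3.7 dB.

3.7 dB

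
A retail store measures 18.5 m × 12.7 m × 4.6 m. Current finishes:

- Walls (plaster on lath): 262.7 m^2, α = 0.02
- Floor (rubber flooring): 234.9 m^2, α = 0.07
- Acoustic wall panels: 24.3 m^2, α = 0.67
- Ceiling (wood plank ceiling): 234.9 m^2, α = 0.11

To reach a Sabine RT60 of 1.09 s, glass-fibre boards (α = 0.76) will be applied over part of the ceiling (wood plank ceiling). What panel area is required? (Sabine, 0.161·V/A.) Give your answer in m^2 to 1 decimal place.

147.4

Equivalent absorption area: A₁ = 262.7·0.02 + 234.9·0.07 + 24.3·0.67 + 234.9·0.11 = 63.817 m^2.
V = 1080.77 m³. Target absorption A₂ = 0.161 × 1080.77 / 1.09 = 159.637 sabins.
ΔA needed = 159.637 − 63.817 = 95.820 sabins.
Each m^2 of panel replacing the ceiling (wood plank ceiling) adds (0.76 − 0.11) = 0.65 sabins.
Panel area = 95.820 / 0.65 = 147.4 m^2.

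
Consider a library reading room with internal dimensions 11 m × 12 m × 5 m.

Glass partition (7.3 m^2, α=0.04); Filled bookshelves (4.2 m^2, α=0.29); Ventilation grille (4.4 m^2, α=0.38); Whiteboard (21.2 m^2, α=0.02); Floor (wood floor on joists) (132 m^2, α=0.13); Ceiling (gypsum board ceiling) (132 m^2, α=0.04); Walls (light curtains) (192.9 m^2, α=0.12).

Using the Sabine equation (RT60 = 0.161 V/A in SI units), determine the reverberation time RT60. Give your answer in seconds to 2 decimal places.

2.16 seconds

Total absorption A = 7.3*0.04 + 4.2*0.29 + 4.4*0.38 + 21.2*0.02 + 132*0.13 + 132*0.04 + 192.9*0.12
  = 0.292 + 1.218 + 1.672 + 0.424 + 17.160 + 5.280 + 23.148 = 49.194 m^2 sabins.
V = 11·12·5 = 660 m³.
RT60 = 0.161 · V / A = 0.161 × 660 / 49.194 = 2.16 s.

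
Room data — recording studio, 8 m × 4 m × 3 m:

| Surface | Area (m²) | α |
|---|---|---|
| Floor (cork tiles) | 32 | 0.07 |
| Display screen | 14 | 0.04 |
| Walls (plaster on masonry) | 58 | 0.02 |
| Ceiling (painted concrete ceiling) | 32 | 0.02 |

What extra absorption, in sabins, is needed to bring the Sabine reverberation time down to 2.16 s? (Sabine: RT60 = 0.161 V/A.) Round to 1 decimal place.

2.6 sabins

Equivalent absorption area: A₁ = 32*0.07 + 14*0.04 + 58*0.02 + 32*0.02 = 4.600 m².
Target A₂ = 0.161·96/2.16 = 7.156 sabins (V = 96 m³).
Shortfall: 7.156 − 4.600 = 2.6 sabins.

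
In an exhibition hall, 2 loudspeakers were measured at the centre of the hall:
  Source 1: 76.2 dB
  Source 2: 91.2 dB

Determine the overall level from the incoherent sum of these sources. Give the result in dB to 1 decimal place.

Σ 10^(Lᵢ/10) = 1.36e+09.
L_total = 10·log₁₀(1.36e+09) = 91.3 dB.

91.3 dB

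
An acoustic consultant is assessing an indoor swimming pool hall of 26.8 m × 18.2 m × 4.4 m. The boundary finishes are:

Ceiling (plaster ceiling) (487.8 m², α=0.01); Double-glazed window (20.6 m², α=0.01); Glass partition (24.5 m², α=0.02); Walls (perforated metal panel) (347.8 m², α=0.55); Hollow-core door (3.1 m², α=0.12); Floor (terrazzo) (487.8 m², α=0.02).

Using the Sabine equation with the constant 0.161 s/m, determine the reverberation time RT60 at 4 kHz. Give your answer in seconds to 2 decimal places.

1.67 s

Summing Sᵢαᵢ: 4.878 + 0.206 + 0.490 + 191.290 + 0.372 + 9.756 → A = 206.992 sabins.
Volume V = 26.8 × 18.2 × 4.4 = 2146.144 m³.
T = 0.161 V/A = 0.161·2146.144/206.992 = 1.67 s.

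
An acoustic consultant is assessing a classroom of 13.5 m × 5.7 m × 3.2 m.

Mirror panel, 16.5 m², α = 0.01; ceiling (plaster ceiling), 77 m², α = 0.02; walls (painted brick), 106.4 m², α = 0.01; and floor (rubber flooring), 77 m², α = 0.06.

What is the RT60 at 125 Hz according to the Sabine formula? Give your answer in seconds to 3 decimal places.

5.365 s

Equivalent absorption area: A = 16.5×0.01 + 77×0.02 + 106.4×0.01 + 77×0.06 = 7.389 m².
Volume V = 13.5 × 5.7 × 3.2 = 246.24 m³.
T = 0.161 V/A = 0.161·246.24/7.389 = 5.365 s.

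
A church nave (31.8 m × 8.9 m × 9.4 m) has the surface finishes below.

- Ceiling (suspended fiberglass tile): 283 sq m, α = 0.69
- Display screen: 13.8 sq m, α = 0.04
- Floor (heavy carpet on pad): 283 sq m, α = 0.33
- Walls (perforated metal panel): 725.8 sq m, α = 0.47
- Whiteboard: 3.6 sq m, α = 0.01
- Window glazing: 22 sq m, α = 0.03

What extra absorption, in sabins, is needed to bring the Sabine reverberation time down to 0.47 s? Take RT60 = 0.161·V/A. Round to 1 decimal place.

Total absorption A₁ = 283×0.69 + 13.8×0.04 + 283×0.33 + 725.8×0.47 + 3.6×0.01 + 22×0.03
  = 195.270 + 0.552 + 93.390 + 341.126 + 0.036 + 0.660 = 631.034 sq m sabins.
For T = 0.47 s, need A₂ = 0.161·V/T = 0.161·2660.388/0.47 = 911.324 sabins.
ΔA = A₂ − A₁ = 911.324 − 631.034 = 280.3 sabins.

280.3 sabins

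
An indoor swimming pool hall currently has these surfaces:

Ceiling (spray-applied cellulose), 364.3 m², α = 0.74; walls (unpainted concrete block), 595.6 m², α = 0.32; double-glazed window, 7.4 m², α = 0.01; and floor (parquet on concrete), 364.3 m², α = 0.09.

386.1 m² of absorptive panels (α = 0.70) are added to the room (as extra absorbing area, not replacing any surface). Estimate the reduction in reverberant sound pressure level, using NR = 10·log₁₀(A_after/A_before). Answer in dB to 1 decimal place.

A_before = Σ Sᵢαᵢ = 364.3×0.74 + 595.6×0.32 + 7.4×0.01 + 364.3×0.09 = 493.035 sabins.
Added absorption = 386.1 × 0.70 = 270.270 sabins.
A_after = 493.035 + 270.270 = 763.305 sabins.
NR = 10·log₁₀(763.305/493.035) = 1.9 dB.

1.9 dB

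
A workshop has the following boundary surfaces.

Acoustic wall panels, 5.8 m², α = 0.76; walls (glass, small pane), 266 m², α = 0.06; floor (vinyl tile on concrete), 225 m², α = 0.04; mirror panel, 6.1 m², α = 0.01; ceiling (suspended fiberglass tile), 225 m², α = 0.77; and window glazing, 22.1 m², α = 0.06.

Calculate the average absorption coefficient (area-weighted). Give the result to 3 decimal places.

0.272

Total surface area S = 750.0 m².
A = 5.8·0.76 + 266·0.06 + 225·0.04 + 6.1·0.01 + 225·0.77 + 22.1·0.06 = 204.005 sabins.
ᾱ = 204.005 / 750.0 = 0.272.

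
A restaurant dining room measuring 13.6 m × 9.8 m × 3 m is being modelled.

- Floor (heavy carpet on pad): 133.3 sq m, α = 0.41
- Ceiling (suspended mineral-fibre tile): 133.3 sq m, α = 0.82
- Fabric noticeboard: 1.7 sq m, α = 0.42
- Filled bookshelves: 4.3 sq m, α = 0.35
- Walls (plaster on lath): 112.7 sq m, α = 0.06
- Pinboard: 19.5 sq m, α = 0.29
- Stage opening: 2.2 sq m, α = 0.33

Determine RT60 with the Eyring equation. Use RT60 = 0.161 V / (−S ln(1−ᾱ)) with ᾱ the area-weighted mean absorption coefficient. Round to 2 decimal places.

0.27 sec

S = Σ Sᵢ = 407.0 sq m.
Σ(Sᵢαᵢ) = 133.3×0.41 + 133.3×0.82 + 1.7×0.42 + 4.3×0.35 + 112.7×0.06 + 19.5×0.29 + 2.2×0.33 = 179.321.
ᾱ = 179.321 / 407.0 = 0.4406.
Eyring denominator: −S ln(1−ᾱ) = 236.422.
V = 13.6 × 9.8 × 3 = 399.84 m³.
RT60 = 0.161 × 399.84 / 236.422 = 0.27 s.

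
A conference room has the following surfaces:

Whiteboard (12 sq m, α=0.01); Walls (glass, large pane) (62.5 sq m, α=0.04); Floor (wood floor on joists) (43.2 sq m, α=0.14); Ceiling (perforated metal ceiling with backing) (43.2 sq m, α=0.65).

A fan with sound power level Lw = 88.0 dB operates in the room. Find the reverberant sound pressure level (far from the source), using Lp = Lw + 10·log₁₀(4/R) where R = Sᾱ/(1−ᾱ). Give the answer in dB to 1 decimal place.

77.2 dB

A = 36.748 sabins; S = 160.9 sq m.
ᾱ = 36.748/160.9 = 0.2284; R = Sᾱ/(1−ᾱ) = 36.748/(1−0.2284) = 47.626 sq m.
Lp = Lw + 10 log₁₀(4/R) = 88.0 -10.76 = 77.2 dB.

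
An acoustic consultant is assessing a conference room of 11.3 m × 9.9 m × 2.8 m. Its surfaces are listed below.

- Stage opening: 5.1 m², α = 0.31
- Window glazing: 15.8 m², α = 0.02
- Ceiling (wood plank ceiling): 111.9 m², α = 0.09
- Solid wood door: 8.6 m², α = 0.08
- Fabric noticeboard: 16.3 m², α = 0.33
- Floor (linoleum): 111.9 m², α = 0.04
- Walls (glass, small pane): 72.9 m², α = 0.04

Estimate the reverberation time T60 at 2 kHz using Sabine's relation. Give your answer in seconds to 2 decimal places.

Total absorption A = 5.1*0.31 + 15.8*0.02 + 111.9*0.09 + 8.6*0.08 + 16.3*0.33 + 111.9*0.04 + 72.9*0.04
  = 1.581 + 0.316 + 10.071 + 0.688 + 5.379 + 4.476 + 2.916 = 25.427 m² sabins.
Room volume: 313.236 m³.
T = 0.161 V/A = 0.161·313.236/25.427 = 1.98 s.

1.98 seconds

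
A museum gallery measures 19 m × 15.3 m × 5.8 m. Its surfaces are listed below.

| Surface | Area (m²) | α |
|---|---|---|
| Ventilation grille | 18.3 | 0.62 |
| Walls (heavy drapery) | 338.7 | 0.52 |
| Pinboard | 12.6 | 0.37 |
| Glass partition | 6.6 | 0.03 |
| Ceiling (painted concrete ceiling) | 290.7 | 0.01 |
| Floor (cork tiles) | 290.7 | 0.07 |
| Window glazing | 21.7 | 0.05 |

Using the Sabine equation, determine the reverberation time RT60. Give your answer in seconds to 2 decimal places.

1.25 s

A = Σ Sᵢαᵢ = 18.3·0.62 + 338.7·0.52 + 12.6·0.37 + 6.6·0.03 + 290.7·0.01 + 290.7·0.07 + 21.7·0.05 = 216.671 sabins.
V = 19·15.3·5.8 = 1686.06 m³.
RT60 = 0.161 · V / A = 0.161 × 1686.06 / 216.671 = 1.25 s.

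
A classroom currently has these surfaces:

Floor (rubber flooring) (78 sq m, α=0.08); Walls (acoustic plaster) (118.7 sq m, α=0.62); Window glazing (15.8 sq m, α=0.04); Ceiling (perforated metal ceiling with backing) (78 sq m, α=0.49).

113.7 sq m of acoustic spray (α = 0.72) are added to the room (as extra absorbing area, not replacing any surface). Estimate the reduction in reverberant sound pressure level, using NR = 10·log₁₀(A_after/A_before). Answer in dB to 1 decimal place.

2.3 dB

Total absorption A_before = 78×0.08 + 118.7×0.62 + 15.8×0.04 + 78×0.49
  = 6.240 + 73.594 + 0.632 + 38.220 = 118.686 sq m sabins.
Treatment contributes 113.7·0.72 = 81.864 sabins.
A_after = 118.686 + 81.864 = 200.550 sabins.
Reduction = 10 log₁₀(A_after/A_before) = 10 log₁₀(1.6898) = 2.3 dB.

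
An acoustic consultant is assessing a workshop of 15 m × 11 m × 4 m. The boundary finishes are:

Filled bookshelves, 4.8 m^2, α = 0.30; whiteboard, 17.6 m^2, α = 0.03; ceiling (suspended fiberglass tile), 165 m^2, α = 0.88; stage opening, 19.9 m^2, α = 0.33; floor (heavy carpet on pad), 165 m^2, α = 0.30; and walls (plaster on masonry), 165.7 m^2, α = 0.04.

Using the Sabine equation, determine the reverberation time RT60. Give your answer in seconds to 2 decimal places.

0.51 seconds

A = Σ Sᵢαᵢ = 4.8*0.30 + 17.6*0.03 + 165*0.88 + 19.9*0.33 + 165*0.30 + 165.7*0.04 = 209.863 sabins.
Room volume: 660 m³.
Sabine: RT60 = 0.161 × 660 / 209.863 = 0.51 s.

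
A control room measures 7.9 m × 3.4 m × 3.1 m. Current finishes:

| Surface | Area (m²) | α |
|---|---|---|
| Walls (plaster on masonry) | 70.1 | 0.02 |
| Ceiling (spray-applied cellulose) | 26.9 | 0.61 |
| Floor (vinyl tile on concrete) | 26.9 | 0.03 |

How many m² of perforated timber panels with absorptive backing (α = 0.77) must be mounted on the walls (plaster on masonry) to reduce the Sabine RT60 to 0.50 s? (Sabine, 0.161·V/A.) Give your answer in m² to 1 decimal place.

10.9

Total absorption A₁ = 70.1·0.02 + 26.9·0.61 + 26.9·0.03
  = 1.402 + 16.409 + 0.807 = 18.618 m² sabins.
Required A₂ = 0.161·83.266/0.50 = 26.812 sabins.
ΔA needed = 26.812 − 18.618 = 8.194 sabins.
Net gain per m²: Δα = 0.77 − 0.02 = 0.75.
Area = ΔA/Δα = 8.194/0.75 = 10.9 m².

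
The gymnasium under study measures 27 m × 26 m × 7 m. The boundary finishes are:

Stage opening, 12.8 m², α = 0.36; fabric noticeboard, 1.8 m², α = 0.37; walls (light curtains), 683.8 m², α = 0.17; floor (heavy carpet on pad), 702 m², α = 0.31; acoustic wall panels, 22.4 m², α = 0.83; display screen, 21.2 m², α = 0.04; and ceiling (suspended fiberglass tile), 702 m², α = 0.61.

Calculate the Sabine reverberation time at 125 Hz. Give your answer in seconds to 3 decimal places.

Equivalent absorption area: A = 12.8*0.36 + 1.8*0.37 + 683.8*0.17 + 702*0.31 + 22.4*0.83 + 21.2*0.04 + 702*0.61 = 786.800 m².
Room volume: 4914 m³.
RT60 = 0.161 · V / A = 0.161 × 4914 / 786.800 = 1.006 s.

1.006 seconds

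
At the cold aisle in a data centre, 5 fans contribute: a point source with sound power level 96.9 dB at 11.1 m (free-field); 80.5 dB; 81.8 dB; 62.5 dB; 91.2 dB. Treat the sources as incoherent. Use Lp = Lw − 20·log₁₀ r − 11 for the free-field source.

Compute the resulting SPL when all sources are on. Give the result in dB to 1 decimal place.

Source at 11.1 m: Lp = 96.9 − 20·log₁₀(11.1) − 11 = 65.0 dB.
Sum in the linear (power) domain: Σ 10^(Lᵢ/10) = 10^(65.0/10) + 10^(80.5/10) + 10^(81.8/10) + 10^(62.5/10) + 10^(91.2/10) = 1.587e+09.
Back to dB: 10·log₁₀ Σ = 92.0 dB.

92.0 dB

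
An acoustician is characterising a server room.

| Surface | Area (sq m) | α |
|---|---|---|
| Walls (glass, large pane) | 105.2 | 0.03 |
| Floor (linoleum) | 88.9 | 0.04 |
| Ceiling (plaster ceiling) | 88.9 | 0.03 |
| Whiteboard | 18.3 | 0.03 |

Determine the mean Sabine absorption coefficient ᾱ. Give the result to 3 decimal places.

0.033

S = Σ Sᵢ = 105.2 + 88.9 + 88.9 + 18.3 = 301.3 sq m.
Σ(Sᵢαᵢ) = 105.2·0.03 + 88.9·0.04 + 88.9·0.03 + 18.3·0.03 = 9.928.
ᾱ = A/S = 0.033.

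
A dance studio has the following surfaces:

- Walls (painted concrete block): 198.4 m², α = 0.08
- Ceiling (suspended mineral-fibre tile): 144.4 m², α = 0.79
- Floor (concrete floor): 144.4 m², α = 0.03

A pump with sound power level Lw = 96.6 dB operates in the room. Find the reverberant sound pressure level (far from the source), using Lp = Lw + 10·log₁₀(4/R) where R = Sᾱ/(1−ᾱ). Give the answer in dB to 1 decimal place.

79.9 dB

Σ(Sᵢαᵢ) = 198.4·0.08 + 144.4·0.79 + 144.4·0.03 = 134.280; total area S = 487.2 m².
ᾱ = 134.280/487.2 = 0.2756; R = Sᾱ/(1−ᾱ) = 134.280/(1−0.2756) = 185.367 m².
Lp = Lw + 10 log₁₀(4/R) = 96.6 -16.66 = 79.9 dB.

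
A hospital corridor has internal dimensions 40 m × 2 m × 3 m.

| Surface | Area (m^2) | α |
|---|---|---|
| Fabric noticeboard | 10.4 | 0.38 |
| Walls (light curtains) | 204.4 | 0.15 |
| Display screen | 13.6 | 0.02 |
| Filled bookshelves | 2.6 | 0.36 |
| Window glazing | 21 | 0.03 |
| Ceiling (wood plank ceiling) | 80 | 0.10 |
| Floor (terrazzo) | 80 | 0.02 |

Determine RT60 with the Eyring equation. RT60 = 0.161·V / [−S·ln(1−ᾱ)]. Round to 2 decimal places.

0.79 s

S = Σ Sᵢ = 412.0 m^2.
Σ(Sᵢαᵢ) = 10.4·0.38 + 204.4·0.15 + 13.6·0.02 + 2.6·0.36 + 21·0.03 + 80·0.10 + 80·0.02 = 46.050.
Mean coefficient ᾱ = A/S = 0.1118.
−S·ln(1−ᾱ) = −412.0 × ln(1 − 0.1118) = 48.846.
V = 40 × 2 × 3 = 240 m³.
T = 0.161·V/[−S·ln(1−ᾱ)] = 0.161·240/48.846 = 0.79 s.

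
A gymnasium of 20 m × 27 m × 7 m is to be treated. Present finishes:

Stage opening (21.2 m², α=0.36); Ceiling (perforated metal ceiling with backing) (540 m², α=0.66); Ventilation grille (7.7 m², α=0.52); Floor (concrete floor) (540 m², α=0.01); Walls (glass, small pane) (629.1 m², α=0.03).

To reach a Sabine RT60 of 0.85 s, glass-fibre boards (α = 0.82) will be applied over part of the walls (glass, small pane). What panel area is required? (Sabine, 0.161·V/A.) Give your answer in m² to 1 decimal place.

409.7

A₁ = Σ Sᵢαᵢ = 21.2·0.36 + 540·0.66 + 7.7·0.52 + 540·0.01 + 629.1·0.03 = 392.309 sabins.
V = 3780 m³. Target absorption A₂ = 0.161 × 3780 / 0.85 = 715.976 sabins.
ΔA needed = 715.976 − 392.309 = 323.667 sabins.
Net gain per m²: Δα = 0.82 − 0.03 = 0.79.
Panel area = 323.667 / 0.79 = 409.7 m².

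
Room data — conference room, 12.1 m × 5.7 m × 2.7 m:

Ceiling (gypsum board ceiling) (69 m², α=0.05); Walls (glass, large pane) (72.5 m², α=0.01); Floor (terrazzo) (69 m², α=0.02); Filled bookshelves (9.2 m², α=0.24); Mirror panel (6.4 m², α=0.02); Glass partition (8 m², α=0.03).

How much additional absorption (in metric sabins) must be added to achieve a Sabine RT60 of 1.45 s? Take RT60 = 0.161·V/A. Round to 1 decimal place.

A₁ = Σ Sᵢαᵢ = 69×0.05 + 72.5×0.01 + 69×0.02 + 9.2×0.24 + 6.4×0.02 + 8×0.03 = 8.131 sabins.
For T = 1.45 s, need A₂ = 0.161·V/T = 0.161·186.219/1.45 = 20.677 sabins.
Additional absorption ΔA = 20.677 − 8.131 = 12.5 sabins.

12.5 sabins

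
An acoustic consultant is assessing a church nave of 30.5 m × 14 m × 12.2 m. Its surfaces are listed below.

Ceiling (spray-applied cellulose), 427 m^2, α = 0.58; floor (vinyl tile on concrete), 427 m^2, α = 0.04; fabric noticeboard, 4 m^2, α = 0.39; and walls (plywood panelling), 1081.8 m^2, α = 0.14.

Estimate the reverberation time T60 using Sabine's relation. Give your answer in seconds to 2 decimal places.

Equivalent absorption area: A = 427·0.58 + 427·0.04 + 4·0.39 + 1081.8·0.14 = 417.752 m^2.
Room volume: 5209.4 m³.
T = 0.161 V/A = 0.161·5209.4/417.752 = 2.01 s.

2.01 s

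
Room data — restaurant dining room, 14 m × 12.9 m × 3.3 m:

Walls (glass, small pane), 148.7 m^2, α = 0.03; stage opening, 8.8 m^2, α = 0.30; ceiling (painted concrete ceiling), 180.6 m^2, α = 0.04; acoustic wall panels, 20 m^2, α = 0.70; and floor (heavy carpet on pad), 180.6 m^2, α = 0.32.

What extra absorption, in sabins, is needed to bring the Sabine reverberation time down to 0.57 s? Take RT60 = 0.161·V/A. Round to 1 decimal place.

Equivalent absorption area: A₁ = 148.7·0.03 + 8.8·0.30 + 180.6·0.04 + 20·0.70 + 180.6·0.32 = 86.117 m^2.
Target A₂ = 0.161·595.98/0.57 = 168.338 sabins (V = 595.98 m³).
ΔA = A₂ − A₁ = 168.338 − 86.117 = 82.2 sabins.

82.2 sabins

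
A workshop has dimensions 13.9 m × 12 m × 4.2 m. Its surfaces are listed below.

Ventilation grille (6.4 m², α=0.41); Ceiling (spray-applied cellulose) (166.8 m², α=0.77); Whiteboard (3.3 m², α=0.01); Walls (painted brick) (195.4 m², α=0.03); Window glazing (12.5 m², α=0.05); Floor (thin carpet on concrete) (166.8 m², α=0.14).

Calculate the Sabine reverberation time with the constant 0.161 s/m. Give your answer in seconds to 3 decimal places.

0.701 s

Equivalent absorption area: A = 6.4×0.41 + 166.8×0.77 + 3.3×0.01 + 195.4×0.03 + 12.5×0.05 + 166.8×0.14 = 160.932 m².
Room volume: 700.56 m³.
RT60 = 0.161 · V / A = 0.161 × 700.56 / 160.932 = 0.701 s.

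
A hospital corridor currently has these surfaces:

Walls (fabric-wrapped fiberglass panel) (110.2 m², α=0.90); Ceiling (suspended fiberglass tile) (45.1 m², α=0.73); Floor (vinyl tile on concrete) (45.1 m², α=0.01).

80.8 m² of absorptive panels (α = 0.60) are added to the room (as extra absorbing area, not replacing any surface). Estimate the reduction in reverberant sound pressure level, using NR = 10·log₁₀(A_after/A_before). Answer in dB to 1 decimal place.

Equivalent absorption area: A_before = 110.2×0.90 + 45.1×0.73 + 45.1×0.01 = 132.554 m².
Added absorption = 80.8 × 0.60 = 48.480 sabins.
A_after = 132.554 + 48.480 = 181.034 sabins.
NR = 10·log₁₀(181.034/132.554) = 1.4 dB.

1.4 dB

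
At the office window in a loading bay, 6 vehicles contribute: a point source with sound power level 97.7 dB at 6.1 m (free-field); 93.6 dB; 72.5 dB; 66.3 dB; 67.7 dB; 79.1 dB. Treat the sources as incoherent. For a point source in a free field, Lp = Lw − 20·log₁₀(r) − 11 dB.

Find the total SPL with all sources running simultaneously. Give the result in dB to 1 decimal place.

93.8 dB

Source at 6.1 m: Lp = 97.7 − 20·log₁₀(6.1) − 11 = 71.0 dB.
Sum in the linear (power) domain: Σ 10^(Lᵢ/10) = 10^(71.0/10) + 10^(93.6/10) + 10^(72.5/10) + 10^(66.3/10) + 10^(67.7/10) + 10^(79.1/10) = 2.413e+09.
Back to dB: 10·log₁₀ Σ = 93.8 dB.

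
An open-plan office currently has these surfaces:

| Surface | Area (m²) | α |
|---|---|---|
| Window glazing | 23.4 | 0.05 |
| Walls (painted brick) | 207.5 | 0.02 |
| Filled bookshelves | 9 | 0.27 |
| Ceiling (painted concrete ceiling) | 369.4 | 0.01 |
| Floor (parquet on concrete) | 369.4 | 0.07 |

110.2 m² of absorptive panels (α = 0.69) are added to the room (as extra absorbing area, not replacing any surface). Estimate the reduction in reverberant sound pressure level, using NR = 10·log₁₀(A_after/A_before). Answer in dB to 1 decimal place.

Summing Sᵢαᵢ: 1.170 + 4.150 + 2.430 + 3.694 + 25.858 → A_before = 37.302 sabins.
Treatment contributes 110.2·0.69 = 76.038 sabins.
A_after = 37.302 + 76.038 = 113.340 sabins.
Reduction = 10 log₁₀(A_after/A_before) = 10 log₁₀(3.0384) = 4.8 dB.

4.8 dB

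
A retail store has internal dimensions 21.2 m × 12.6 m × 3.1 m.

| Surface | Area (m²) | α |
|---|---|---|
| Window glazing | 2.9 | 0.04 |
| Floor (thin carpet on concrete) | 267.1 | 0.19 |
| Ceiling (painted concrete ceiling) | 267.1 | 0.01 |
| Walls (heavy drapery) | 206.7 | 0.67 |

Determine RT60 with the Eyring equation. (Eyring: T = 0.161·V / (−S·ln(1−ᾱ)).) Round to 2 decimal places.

S = Σ Sᵢ = 743.8 m².
Absorption A = 2.9×0.04 + 267.1×0.19 + 267.1×0.01 + 206.7×0.67 = 192.025 sabins.
ᾱ = 192.025 / 743.8 = 0.2582.
Eyring denominator: −S ln(1−ᾱ) = 222.155.
V = 21.2 × 12.6 × 3.1 = 828.072 m³.
T = 0.161·V/[−S·ln(1−ᾱ)] = 0.161·828.072/222.155 = 0.60 s.

0.60 s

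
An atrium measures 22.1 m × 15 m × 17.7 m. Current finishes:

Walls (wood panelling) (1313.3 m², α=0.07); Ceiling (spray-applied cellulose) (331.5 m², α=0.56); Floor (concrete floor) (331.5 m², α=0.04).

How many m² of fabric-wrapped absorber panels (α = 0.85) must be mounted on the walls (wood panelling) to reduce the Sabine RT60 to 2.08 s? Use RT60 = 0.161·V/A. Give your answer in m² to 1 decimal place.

A₁ = Σ Sᵢαᵢ = 1313.3×0.07 + 331.5×0.56 + 331.5×0.04 = 290.831 sabins.
V = 5867.55 m³. Target absorption A₂ = 0.161 × 5867.55 / 2.08 = 454.171 sabins.
ΔA needed = 454.171 − 290.831 = 163.340 sabins.
Net gain per m²: Δα = 0.85 − 0.07 = 0.78.
Area = ΔA/Δα = 163.340/0.78 = 209.4 m².

209.4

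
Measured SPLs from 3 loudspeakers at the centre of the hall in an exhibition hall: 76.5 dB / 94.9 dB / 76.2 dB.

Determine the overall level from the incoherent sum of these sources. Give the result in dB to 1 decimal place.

Σ 10^(Lᵢ/10) = 3.177e+09.
L_total = 10·log₁₀(3.177e+09) = 95.0 dB.

95.0 dB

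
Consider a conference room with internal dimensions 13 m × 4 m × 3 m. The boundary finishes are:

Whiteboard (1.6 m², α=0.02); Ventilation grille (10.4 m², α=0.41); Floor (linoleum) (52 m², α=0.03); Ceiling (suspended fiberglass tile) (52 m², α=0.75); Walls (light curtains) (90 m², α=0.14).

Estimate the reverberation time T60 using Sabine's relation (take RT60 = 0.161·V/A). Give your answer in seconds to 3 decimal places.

0.437 s

Total absorption A = 1.6·0.02 + 10.4·0.41 + 52·0.03 + 52·0.75 + 90·0.14
  = 0.032 + 4.264 + 1.560 + 39.000 + 12.600 = 57.456 m² sabins.
Room volume: 156 m³.
Sabine: RT60 = 0.161 × 156 / 57.456 = 0.437 s.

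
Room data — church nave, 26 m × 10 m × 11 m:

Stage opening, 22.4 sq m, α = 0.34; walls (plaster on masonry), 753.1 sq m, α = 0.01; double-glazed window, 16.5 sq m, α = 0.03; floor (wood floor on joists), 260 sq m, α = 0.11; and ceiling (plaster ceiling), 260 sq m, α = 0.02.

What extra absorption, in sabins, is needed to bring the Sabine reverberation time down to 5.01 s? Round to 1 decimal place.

Equivalent absorption area: A₁ = 22.4×0.34 + 753.1×0.01 + 16.5×0.03 + 260×0.11 + 260×0.02 = 49.442 sq m.
Target A₂ = 0.161·2860/5.01 = 91.908 sabins (V = 2860 m³).
Shortfall: 91.908 − 49.442 = 42.5 sabins.

42.5 sabins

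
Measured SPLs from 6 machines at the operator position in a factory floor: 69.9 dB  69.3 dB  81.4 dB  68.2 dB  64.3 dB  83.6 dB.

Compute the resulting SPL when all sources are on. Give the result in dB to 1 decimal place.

86.0 dB

Σ 10^(Lᵢ/10) = 3.947e+08.
L_total = 10·log₁₀(3.947e+08) = 86.0 dB.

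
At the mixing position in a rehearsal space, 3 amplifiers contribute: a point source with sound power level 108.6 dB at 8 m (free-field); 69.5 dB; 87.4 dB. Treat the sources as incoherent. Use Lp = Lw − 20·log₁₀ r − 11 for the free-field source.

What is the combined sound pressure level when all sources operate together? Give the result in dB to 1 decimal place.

88.1 dB

Source at 8 m: Lp = 108.6 − 20·log₁₀(8) − 11 = 79.5 dB.
Sum in the linear (power) domain: Σ 10^(Lᵢ/10) = 10^(79.5/10) + 10^(69.5/10) + 10^(87.4/10) = 6.476e+08.
Combined level = 10 log₁₀(6.476e+08) = 88.1 dB.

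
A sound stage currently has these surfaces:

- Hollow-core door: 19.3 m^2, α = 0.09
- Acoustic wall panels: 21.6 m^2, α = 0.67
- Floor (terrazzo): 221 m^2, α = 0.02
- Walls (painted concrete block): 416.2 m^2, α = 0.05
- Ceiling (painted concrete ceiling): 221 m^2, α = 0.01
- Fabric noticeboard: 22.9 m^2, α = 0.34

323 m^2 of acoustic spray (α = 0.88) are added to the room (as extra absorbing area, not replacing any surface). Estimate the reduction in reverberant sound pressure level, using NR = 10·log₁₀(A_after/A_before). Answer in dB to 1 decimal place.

Summing Sᵢαᵢ: 1.737 + 14.472 + 4.420 + 20.810 + 2.210 + 7.786 → A_before = 51.435 sabins.
Added absorption = 323 × 0.88 = 284.240 sabins.
New total A_after = 335.675 sabins.
NR = 10·log₁₀(335.675/51.435) = 8.1 dB.

8.1 dB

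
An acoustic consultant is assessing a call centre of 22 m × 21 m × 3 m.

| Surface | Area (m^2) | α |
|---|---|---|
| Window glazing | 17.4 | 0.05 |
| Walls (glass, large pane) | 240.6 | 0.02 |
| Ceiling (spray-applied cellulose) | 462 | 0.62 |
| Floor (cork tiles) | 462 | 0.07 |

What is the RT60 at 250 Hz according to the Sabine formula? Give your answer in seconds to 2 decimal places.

Summing Sᵢαᵢ: 0.870 + 4.812 + 286.440 + 32.340 → A = 324.462 sabins.
Volume V = 22 × 21 × 3 = 1386 m³.
T = 0.161 V/A = 0.161·1386/324.462 = 0.69 s.

0.69 seconds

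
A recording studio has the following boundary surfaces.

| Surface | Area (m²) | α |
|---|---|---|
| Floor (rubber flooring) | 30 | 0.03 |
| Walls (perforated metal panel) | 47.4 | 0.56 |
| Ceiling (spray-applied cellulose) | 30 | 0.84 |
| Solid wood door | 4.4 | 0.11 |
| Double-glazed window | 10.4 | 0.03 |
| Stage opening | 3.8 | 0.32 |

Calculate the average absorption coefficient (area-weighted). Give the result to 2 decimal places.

0.43

S = Σ Sᵢ = 30 + 47.4 + 30 + 4.4 + 10.4 + 3.8 = 126.0 m².
Weighted sum Σ Sα = 54.656.
ᾱ = 54.656 / 126.0 = 0.43.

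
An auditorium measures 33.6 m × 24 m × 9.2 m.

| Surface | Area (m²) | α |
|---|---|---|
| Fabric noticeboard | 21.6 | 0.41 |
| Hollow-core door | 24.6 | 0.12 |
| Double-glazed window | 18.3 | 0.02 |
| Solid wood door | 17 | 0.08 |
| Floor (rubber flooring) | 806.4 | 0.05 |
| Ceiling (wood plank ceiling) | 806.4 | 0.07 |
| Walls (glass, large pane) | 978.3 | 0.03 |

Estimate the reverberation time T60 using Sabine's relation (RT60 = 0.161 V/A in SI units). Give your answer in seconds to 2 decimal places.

Equivalent absorption area: A = 21.6·0.41 + 24.6·0.12 + 18.3·0.02 + 17·0.08 + 806.4·0.05 + 806.4·0.07 + 978.3·0.03 = 139.651 m².
Volume V = 33.6 × 24 × 9.2 = 7418.88 m³.
RT60 = 0.161 · V / A = 0.161 × 7418.88 / 139.651 = 8.55 s.

8.55 s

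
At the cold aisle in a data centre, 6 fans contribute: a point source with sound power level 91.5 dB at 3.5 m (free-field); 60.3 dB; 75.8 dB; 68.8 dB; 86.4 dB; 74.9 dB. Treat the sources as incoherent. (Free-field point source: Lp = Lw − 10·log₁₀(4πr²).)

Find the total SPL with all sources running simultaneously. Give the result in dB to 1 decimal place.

87.2 dB

Source at 3.5 m: Lp = 91.5 − 10·log₁₀(4π·3.5²) = 91.5 − 10·log₁₀(153.938) = 69.6 dB.
Σ 10^(Lᵢ/10) = 5.232e+08.
Combined level = 10 log₁₀(5.232e+08) = 87.2 dB.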